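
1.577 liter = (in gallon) 0.4166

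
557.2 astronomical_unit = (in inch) 3.282e+15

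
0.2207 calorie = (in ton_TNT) 2.207e-10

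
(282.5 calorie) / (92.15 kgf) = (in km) 0.001308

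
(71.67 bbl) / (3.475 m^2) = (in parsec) 1.063e-16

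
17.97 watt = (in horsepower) 0.0241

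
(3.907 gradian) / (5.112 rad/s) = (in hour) 3.335e-06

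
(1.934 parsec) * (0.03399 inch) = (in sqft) 5.546e+14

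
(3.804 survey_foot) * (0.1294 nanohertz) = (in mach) 4.406e-13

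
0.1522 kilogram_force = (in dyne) 1.493e+05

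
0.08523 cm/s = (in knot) 0.001657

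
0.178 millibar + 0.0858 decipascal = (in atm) 0.0001758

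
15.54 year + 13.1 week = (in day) 5764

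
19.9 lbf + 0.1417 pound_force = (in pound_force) 20.04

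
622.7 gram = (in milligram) 6.227e+05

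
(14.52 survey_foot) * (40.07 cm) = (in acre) 0.0004382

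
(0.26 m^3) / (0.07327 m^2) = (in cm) 354.9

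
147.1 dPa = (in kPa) 0.01471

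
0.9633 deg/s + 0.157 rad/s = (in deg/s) 9.959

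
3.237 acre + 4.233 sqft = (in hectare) 1.31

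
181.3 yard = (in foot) 543.9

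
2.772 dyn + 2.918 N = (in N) 2.918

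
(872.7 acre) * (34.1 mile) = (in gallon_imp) 4.263e+13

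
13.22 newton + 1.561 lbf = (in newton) 20.16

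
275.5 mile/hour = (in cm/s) 1.232e+04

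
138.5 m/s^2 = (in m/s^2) 138.5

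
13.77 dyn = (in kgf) 1.404e-05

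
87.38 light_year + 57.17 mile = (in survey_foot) 2.712e+18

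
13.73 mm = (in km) 1.373e-05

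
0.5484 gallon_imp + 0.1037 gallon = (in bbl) 0.01815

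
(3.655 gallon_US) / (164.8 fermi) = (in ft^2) 9.037e+11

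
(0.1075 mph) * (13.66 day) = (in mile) 35.24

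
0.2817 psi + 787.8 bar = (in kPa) 7.878e+04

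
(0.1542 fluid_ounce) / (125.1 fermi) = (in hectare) 3645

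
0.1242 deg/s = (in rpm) 0.0207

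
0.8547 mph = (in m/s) 0.3821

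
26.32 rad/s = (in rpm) 251.3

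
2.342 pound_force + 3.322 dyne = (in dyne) 1.042e+06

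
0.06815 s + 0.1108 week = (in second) 6.701e+04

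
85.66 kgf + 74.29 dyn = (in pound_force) 188.8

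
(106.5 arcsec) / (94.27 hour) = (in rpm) 1.453e-08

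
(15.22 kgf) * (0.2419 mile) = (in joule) 5.811e+04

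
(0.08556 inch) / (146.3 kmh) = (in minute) 8.913e-07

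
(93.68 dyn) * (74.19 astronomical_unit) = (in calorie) 2.485e+09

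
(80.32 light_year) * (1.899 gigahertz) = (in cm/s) 1.443e+29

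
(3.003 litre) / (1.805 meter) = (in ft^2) 0.01791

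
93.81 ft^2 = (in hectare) 0.0008715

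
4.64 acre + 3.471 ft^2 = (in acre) 4.64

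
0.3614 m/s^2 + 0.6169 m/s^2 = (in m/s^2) 0.9783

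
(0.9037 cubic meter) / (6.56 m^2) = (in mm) 137.8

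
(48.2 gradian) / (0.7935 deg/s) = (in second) 54.67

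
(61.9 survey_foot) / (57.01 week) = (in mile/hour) 1.224e-06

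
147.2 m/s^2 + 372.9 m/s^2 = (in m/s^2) 520.1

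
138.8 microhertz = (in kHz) 1.388e-07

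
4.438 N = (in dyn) 4.438e+05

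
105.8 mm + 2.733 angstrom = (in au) 7.072e-13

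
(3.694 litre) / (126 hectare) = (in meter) 2.932e-09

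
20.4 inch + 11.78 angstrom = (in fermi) 5.182e+14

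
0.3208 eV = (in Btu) 4.872e-23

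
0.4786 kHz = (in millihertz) 4.786e+05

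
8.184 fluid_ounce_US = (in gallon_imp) 0.05324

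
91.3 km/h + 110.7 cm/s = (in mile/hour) 59.21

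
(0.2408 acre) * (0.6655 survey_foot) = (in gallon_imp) 4.348e+04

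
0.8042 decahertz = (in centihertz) 804.2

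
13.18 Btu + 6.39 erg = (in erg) 1.391e+11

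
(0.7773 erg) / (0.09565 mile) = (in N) 5.05e-10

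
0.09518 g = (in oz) 0.003357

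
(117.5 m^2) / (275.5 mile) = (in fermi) 2.65e+11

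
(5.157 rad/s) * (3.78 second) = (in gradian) 1241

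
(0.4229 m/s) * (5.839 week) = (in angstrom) 1.493e+16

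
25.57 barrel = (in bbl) 25.57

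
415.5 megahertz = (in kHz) 4.155e+05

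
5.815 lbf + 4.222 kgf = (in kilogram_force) 6.86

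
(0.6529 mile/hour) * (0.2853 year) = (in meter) 2.626e+06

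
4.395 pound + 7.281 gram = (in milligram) 2.001e+06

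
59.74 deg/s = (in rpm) 9.957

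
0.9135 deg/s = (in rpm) 0.1523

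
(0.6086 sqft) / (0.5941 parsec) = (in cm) 3.084e-16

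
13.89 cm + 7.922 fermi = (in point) 393.7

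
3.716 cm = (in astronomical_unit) 2.484e-13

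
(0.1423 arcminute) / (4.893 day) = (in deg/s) 5.61e-09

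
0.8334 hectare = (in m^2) 8334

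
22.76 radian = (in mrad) 2.276e+04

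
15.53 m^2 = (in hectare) 0.001553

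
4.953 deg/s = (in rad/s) 0.08645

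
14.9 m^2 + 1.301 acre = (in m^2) 5280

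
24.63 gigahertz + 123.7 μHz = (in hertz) 2.463e+10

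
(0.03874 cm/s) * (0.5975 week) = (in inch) 5512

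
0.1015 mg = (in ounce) 3.58e-06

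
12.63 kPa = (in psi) 1.832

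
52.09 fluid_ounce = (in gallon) 0.407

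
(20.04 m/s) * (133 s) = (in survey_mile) 1.656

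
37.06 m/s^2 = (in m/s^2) 37.06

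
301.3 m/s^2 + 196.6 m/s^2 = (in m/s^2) 497.9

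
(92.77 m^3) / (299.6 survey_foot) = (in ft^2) 10.94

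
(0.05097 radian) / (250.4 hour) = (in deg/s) 3.24e-06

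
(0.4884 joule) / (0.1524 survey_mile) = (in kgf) 0.0002031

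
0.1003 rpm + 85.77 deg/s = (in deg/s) 86.37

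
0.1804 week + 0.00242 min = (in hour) 30.31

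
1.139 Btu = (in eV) 7.5e+21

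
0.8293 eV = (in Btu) 1.259e-22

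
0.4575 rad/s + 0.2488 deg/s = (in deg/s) 26.46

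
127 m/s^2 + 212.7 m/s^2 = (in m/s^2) 339.7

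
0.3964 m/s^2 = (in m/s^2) 0.3964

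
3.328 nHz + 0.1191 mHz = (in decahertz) 1.191e-05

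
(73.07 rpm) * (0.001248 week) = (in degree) 3.309e+05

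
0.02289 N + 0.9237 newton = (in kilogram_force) 0.09653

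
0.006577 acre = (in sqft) 286.5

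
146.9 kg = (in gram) 1.469e+05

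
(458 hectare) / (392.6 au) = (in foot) 2.558e-07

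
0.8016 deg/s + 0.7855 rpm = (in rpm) 0.9191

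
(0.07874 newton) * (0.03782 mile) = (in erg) 4.793e+07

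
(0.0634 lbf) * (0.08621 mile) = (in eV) 2.442e+20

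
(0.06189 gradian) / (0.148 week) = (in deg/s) 6.223e-07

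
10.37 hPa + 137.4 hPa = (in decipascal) 1.478e+05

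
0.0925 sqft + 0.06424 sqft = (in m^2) 0.01456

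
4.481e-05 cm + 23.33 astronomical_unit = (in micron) 3.49e+18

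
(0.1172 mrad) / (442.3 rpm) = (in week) 4.184e-12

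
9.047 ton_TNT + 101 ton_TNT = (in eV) 2.874e+30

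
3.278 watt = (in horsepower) 0.004396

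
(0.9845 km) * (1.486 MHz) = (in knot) 2.844e+09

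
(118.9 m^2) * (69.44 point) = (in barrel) 18.32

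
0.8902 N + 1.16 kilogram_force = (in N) 12.27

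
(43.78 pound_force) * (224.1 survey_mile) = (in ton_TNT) 0.01679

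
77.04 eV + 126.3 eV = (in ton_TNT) 7.786e-27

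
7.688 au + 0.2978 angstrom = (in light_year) 0.0001216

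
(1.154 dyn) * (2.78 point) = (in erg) 0.1132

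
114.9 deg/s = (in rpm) 19.15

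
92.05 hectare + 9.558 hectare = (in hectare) 101.6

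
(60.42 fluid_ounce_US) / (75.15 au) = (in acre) 3.927e-20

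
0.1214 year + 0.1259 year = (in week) 12.89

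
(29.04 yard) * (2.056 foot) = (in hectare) 0.001664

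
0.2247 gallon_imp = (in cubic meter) 0.001022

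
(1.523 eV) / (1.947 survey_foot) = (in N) 4.112e-19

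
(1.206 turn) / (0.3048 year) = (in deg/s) 4.517e-05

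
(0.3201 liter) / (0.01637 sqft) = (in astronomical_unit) 1.407e-12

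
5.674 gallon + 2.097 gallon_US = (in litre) 29.42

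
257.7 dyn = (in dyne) 257.7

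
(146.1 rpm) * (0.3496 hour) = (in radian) 1.926e+04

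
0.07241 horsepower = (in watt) 54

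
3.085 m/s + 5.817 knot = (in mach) 0.01785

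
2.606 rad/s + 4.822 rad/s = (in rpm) 70.93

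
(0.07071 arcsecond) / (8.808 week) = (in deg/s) 3.687e-12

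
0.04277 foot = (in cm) 1.304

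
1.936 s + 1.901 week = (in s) 1.15e+06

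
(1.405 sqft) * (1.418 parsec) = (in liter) 5.711e+18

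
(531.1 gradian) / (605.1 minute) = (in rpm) 0.002194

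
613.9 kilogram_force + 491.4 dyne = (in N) 6020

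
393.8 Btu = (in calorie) 9.93e+04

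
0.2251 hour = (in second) 810.4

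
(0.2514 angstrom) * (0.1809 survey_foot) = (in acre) 3.425e-16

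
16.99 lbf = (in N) 75.58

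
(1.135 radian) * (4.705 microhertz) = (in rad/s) 5.34e-06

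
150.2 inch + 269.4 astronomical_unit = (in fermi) 4.03e+28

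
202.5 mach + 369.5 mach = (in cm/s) 1.948e+07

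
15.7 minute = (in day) 0.0109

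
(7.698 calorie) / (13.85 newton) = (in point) 6592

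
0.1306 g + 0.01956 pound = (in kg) 0.009003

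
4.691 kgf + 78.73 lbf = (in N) 396.2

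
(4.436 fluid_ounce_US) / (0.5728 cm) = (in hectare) 2.29e-06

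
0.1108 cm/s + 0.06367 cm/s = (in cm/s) 0.1745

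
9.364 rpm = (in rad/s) 0.9806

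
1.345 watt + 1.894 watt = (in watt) 3.239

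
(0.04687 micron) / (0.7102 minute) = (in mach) 3.23e-12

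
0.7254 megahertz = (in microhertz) 7.254e+11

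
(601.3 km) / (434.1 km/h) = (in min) 83.11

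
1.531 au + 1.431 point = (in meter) 2.29e+11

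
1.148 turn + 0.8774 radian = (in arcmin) 2.781e+04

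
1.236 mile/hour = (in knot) 1.074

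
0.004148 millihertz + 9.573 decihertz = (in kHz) 0.0009573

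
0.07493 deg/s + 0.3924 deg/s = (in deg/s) 0.4673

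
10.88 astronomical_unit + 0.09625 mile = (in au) 10.88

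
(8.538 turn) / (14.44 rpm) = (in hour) 0.009855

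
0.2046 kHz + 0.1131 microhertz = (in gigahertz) 2.046e-07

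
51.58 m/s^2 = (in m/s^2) 51.58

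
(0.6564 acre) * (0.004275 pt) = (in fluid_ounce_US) 135.5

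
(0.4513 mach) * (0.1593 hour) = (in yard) 9.638e+04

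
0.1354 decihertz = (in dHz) 0.1354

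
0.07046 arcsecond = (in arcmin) 0.001174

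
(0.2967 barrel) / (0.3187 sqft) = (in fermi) 1.593e+15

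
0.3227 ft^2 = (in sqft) 0.3227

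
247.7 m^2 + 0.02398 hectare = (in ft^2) 5247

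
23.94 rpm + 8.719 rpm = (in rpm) 32.66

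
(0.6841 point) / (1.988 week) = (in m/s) 2.007e-10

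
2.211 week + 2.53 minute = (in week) 2.211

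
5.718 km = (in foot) 1.876e+04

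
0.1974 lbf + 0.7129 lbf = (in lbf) 0.9103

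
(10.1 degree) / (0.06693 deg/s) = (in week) 0.0002495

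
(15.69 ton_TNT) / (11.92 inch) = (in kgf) 2.211e+10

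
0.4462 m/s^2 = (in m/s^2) 0.4462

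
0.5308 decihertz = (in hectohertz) 0.0005308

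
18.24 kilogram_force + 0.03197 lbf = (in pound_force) 40.24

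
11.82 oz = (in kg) 0.3351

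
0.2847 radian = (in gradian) 18.12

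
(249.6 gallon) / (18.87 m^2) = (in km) 5.007e-05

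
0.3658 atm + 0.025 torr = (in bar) 0.3707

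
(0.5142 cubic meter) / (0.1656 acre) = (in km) 7.673e-07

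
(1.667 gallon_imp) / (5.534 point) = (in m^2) 3.882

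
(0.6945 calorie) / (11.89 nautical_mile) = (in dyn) 13.2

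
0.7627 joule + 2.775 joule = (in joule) 3.538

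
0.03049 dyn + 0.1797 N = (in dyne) 1.797e+04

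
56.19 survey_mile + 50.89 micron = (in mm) 9.043e+07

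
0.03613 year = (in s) 1.139e+06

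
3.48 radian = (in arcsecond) 7.178e+05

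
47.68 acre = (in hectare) 19.3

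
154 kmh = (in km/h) 154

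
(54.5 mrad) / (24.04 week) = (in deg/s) 2.148e-07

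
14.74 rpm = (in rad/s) 1.544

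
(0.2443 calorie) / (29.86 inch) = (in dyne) 1.348e+05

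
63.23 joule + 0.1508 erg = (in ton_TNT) 1.511e-08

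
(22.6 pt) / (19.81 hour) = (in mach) 3.283e-10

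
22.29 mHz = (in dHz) 0.2229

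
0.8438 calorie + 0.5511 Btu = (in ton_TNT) 1.398e-07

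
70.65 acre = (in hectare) 28.59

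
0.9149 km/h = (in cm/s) 25.41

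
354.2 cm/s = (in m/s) 3.542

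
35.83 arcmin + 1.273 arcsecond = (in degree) 0.5975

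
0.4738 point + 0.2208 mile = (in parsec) 1.152e-14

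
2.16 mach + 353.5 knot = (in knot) 1783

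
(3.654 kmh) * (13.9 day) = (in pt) 3.455e+09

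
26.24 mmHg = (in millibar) 34.98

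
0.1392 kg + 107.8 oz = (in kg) 3.195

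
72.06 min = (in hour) 1.201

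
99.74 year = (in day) 3.641e+04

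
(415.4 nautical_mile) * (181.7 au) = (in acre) 5.167e+15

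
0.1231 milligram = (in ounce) 4.342e-06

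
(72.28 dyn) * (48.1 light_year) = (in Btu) 3.118e+11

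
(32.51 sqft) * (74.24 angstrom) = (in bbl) 1.41e-07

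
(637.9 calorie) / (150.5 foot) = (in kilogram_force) 5.933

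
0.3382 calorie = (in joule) 1.415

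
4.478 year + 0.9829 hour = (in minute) 2.354e+06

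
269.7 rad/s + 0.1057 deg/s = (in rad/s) 269.7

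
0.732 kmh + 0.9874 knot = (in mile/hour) 1.591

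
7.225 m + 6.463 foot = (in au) 6.146e-11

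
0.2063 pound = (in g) 93.58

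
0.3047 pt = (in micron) 107.5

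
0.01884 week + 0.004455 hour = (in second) 1.141e+04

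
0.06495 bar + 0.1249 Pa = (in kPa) 6.495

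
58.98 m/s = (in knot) 114.6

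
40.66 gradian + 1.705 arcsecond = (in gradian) 40.66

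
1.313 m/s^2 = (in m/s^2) 1.313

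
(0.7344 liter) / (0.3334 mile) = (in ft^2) 1.473e-05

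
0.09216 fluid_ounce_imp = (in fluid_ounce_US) 0.08854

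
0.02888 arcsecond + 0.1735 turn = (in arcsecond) 2.249e+05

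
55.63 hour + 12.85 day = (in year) 0.04156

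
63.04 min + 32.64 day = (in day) 32.68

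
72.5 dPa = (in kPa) 0.00725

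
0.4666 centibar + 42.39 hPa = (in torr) 35.29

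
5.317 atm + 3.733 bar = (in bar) 9.12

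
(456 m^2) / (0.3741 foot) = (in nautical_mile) 2.159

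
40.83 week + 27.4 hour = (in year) 0.7862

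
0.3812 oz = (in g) 10.81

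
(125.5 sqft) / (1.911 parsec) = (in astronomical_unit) 1.322e-27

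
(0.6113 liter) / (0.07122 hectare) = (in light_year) 9.073e-23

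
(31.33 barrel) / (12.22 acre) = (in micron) 100.7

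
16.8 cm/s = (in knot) 0.3266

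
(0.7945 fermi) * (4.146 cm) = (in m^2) 3.294e-17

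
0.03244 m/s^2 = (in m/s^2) 0.03244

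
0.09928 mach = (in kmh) 121.7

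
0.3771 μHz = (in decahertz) 3.771e-08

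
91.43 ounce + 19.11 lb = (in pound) 24.82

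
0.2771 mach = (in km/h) 339.7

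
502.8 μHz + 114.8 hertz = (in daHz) 11.48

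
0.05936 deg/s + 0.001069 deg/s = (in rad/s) 0.001055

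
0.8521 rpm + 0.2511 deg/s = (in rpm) 0.894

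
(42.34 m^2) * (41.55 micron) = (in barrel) 0.01107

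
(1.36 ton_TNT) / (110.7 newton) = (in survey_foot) 1.686e+08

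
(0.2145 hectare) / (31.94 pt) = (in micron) 1.904e+11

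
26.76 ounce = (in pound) 1.673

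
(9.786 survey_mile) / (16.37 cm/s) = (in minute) 1603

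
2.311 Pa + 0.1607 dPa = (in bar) 2.327e-05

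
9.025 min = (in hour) 0.1504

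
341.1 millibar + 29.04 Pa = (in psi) 4.951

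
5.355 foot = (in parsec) 5.29e-17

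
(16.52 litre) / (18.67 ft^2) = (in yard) 0.01042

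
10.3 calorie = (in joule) 43.1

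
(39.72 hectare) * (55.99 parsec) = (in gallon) 1.813e+26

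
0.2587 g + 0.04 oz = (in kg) 0.001393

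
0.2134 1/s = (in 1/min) 12.8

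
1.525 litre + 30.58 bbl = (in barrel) 30.59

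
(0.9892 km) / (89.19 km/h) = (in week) 6.602e-05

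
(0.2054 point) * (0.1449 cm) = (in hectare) 1.05e-11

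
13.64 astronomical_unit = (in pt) 5.784e+15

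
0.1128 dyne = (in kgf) 1.15e-07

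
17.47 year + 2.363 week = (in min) 9.206e+06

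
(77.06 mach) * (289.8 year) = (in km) 2.398e+11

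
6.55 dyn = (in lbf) 1.472e-05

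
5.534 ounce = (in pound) 0.3459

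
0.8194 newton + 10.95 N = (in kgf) 1.2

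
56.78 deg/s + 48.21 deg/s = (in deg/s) 105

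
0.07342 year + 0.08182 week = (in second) 2.365e+06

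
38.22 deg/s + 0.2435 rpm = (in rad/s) 0.6926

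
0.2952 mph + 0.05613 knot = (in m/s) 0.1608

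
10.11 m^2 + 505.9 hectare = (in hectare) 505.9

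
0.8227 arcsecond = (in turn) 6.348e-07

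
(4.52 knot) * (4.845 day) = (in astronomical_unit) 6.507e-06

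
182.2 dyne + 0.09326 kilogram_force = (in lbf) 0.206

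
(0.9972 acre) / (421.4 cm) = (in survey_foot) 3142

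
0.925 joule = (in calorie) 0.2211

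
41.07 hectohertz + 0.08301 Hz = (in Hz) 4107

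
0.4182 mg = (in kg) 4.182e-07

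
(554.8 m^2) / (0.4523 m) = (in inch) 4.829e+04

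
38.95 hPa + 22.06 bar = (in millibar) 2.21e+04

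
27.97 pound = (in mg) 1.269e+07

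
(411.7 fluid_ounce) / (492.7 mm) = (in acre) 6.106e-06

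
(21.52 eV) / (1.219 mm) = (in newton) 2.828e-15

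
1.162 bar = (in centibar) 116.2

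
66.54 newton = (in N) 66.54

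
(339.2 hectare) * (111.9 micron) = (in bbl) 2387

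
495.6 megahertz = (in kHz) 4.956e+05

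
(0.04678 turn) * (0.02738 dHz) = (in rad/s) 0.0008048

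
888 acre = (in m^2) 3.594e+06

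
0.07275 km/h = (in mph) 0.0452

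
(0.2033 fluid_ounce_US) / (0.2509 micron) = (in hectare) 0.002396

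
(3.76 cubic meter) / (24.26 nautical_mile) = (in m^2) 8.369e-05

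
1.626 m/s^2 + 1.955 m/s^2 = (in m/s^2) 3.581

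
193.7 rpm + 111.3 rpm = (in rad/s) 31.94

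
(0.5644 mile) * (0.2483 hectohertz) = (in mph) 5.045e+04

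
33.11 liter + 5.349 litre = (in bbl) 0.2419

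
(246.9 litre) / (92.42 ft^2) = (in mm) 28.76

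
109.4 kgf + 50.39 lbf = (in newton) 1297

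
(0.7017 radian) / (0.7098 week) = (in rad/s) 1.635e-06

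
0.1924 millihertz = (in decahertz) 1.924e-05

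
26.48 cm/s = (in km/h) 0.9533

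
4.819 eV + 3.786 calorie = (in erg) 1.584e+08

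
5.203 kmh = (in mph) 3.233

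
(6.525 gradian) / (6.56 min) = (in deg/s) 0.01492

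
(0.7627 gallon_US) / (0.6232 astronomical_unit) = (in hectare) 3.097e-18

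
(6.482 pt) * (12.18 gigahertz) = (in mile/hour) 6.23e+07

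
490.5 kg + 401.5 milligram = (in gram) 4.905e+05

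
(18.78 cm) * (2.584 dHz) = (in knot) 0.09433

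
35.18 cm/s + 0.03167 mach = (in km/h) 40.09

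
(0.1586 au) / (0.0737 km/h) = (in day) 1.341e+07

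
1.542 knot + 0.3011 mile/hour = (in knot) 1.804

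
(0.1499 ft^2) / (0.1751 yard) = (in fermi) 8.698e+13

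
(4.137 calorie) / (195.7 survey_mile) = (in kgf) 5.604e-06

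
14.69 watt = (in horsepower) 0.0197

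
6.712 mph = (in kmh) 10.8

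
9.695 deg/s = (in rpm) 1.616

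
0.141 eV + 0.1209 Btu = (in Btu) 0.1209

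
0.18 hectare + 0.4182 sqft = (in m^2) 1800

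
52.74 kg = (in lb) 116.3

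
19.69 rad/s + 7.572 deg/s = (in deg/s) 1136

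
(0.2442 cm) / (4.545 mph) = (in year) 3.811e-11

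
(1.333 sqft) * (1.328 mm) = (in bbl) 0.001034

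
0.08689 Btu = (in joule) 91.67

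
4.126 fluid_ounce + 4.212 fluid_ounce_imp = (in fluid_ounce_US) 8.173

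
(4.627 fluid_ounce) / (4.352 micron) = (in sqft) 338.4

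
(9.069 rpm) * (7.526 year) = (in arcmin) 7.749e+11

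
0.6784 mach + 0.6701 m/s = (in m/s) 231.7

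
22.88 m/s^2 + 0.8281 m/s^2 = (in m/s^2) 23.71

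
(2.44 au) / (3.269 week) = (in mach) 542.2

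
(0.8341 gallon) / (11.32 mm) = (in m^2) 0.2789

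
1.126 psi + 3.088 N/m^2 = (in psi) 1.126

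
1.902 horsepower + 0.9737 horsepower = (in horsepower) 2.876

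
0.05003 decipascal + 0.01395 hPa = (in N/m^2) 1.4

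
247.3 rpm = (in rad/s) 25.9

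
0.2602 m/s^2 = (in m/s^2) 0.2602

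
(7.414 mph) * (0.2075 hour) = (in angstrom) 2.476e+13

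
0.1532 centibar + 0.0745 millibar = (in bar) 0.001606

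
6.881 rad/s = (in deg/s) 394.3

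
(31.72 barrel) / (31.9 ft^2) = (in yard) 1.861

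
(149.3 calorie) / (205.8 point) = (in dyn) 8.604e+08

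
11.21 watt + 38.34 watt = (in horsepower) 0.06645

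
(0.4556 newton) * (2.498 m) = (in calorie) 0.272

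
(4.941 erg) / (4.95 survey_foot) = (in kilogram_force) 3.339e-08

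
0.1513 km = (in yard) 165.5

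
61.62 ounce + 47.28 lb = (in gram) 2.319e+04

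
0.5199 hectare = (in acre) 1.285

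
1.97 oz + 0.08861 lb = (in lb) 0.2117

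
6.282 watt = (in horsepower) 0.008424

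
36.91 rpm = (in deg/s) 221.5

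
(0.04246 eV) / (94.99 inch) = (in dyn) 2.82e-16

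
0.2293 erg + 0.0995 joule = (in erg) 9.95e+05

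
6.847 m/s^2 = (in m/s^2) 6.847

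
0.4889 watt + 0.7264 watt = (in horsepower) 0.00163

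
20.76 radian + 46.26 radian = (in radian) 67.02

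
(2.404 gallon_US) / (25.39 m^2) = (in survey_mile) 2.227e-07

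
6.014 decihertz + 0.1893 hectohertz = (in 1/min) 1172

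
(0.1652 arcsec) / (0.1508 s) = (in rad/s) 5.311e-06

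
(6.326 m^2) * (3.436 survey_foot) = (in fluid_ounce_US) 2.24e+05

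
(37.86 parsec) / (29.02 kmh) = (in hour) 4.026e+13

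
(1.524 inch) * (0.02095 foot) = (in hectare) 2.472e-08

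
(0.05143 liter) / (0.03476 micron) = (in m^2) 1480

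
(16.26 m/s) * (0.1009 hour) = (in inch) 2.325e+05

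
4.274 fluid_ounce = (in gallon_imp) 0.0278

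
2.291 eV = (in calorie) 8.773e-20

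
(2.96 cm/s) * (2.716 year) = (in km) 2535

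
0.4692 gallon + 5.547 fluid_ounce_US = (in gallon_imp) 0.4268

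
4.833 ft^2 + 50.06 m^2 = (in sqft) 543.7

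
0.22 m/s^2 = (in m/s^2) 0.22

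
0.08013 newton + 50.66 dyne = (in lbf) 0.01813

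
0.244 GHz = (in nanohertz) 2.44e+17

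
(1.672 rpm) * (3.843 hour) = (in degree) 1.388e+05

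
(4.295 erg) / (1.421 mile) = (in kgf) 1.915e-11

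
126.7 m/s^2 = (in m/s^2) 126.7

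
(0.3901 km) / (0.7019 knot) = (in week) 0.001786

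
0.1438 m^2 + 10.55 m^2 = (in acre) 0.002642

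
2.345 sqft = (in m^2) 0.2179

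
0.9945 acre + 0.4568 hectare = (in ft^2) 9.249e+04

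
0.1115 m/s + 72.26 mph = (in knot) 63.01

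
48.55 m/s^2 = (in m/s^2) 48.55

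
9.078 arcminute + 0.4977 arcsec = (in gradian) 0.1683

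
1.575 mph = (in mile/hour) 1.575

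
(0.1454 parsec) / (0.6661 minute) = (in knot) 2.182e+14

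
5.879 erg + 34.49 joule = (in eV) 2.153e+20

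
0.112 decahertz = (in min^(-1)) 67.2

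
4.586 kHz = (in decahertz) 458.6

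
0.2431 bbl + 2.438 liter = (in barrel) 0.2584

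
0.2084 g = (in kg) 0.0002084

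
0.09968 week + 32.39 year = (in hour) 2.838e+05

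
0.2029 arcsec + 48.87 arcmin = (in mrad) 14.22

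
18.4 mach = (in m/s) 6265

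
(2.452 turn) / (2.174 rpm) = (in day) 0.0007832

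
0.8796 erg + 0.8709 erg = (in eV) 1.093e+12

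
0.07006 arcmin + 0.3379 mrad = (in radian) 0.0003583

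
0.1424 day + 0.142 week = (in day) 1.136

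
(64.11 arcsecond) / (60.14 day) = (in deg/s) 3.427e-09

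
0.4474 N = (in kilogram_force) 0.04562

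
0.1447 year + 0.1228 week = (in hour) 1288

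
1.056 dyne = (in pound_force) 2.374e-06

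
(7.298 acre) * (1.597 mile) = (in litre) 7.591e+10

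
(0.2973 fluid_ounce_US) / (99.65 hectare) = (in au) 5.898e-23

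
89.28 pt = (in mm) 31.5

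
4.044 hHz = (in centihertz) 4.044e+04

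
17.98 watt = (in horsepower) 0.02411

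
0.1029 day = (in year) 0.0002819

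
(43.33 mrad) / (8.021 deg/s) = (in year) 9.815e-09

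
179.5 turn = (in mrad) 1.128e+06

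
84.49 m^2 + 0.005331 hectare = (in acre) 0.03405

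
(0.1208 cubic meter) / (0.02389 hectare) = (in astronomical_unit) 3.38e-15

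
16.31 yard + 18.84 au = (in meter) 2.818e+12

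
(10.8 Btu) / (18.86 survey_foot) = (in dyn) 1.982e+08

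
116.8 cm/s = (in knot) 2.27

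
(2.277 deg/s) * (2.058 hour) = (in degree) 1.687e+04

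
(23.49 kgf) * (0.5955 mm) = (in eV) 8.562e+17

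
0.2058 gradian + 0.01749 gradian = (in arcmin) 12.06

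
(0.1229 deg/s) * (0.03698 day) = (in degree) 392.7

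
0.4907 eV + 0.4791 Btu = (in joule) 505.5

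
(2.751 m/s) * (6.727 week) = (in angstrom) 1.119e+17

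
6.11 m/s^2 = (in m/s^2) 6.11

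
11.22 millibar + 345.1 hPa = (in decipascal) 3.563e+05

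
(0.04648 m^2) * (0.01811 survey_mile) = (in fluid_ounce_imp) 4.768e+04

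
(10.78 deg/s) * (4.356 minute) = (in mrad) 4.917e+04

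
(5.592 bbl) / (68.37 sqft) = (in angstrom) 1.4e+09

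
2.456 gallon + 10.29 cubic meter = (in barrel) 64.78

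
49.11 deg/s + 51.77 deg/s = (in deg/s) 100.9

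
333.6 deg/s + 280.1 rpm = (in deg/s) 2014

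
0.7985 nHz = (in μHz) 0.0007985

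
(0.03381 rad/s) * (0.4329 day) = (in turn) 201.3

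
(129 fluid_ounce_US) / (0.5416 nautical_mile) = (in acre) 9.398e-10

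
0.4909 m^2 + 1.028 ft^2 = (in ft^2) 6.312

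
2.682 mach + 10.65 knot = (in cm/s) 9.187e+04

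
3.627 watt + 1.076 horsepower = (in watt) 806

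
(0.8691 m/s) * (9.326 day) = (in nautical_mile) 378.1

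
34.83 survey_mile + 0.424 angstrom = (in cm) 5.605e+06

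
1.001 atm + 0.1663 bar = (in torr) 885.5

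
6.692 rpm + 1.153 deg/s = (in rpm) 6.884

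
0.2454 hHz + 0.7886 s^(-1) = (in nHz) 2.533e+10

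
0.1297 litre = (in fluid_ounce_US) 4.386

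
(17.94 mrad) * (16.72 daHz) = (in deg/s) 171.9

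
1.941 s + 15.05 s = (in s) 16.99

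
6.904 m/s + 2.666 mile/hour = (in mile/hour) 18.11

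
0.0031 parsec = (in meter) 9.566e+13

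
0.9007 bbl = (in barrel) 0.9007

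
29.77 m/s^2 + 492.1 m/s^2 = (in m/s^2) 521.9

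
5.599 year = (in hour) 4.905e+04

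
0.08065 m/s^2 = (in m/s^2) 0.08065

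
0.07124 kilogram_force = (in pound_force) 0.1571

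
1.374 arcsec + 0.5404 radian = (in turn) 0.08601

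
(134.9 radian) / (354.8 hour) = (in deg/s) 0.006051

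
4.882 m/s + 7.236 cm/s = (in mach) 0.01455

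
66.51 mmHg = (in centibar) 8.867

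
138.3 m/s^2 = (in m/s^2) 138.3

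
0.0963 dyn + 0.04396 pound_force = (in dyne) 1.955e+04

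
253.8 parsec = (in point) 2.22e+22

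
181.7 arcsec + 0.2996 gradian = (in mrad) 5.587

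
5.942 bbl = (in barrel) 5.942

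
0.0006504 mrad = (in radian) 6.504e-07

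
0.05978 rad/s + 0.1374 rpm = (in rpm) 0.7083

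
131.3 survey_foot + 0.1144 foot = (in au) 2.678e-10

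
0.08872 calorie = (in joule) 0.3712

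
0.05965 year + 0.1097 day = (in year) 0.05995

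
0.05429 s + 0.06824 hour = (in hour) 0.06826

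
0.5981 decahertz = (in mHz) 5981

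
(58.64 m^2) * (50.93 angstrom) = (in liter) 0.0002987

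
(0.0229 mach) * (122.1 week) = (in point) 1.632e+12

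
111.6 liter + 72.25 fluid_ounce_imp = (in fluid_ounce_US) 3843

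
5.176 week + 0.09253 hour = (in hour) 869.7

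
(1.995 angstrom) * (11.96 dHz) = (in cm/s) 2.386e-08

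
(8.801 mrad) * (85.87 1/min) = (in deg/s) 0.7217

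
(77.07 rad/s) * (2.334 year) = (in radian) 5.673e+09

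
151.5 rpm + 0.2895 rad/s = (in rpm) 154.3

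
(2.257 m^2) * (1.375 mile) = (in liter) 4.994e+06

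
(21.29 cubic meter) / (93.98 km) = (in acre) 5.598e-08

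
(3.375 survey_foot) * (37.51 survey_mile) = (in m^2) 6.21e+04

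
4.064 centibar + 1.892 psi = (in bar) 0.1711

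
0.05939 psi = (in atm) 0.004041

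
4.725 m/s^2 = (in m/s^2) 4.725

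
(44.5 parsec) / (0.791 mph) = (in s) 3.883e+18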